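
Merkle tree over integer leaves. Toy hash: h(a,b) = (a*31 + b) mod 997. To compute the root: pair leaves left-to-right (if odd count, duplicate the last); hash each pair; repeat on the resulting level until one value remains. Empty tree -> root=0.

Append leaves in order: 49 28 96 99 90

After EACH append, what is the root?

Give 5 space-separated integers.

After append 49 (leaves=[49]):
  L0: [49]
  root=49
After append 28 (leaves=[49, 28]):
  L0: [49, 28]
  L1: h(49,28)=(49*31+28)%997=550 -> [550]
  root=550
After append 96 (leaves=[49, 28, 96]):
  L0: [49, 28, 96]
  L1: h(49,28)=(49*31+28)%997=550 h(96,96)=(96*31+96)%997=81 -> [550, 81]
  L2: h(550,81)=(550*31+81)%997=182 -> [182]
  root=182
After append 99 (leaves=[49, 28, 96, 99]):
  L0: [49, 28, 96, 99]
  L1: h(49,28)=(49*31+28)%997=550 h(96,99)=(96*31+99)%997=84 -> [550, 84]
  L2: h(550,84)=(550*31+84)%997=185 -> [185]
  root=185
After append 90 (leaves=[49, 28, 96, 99, 90]):
  L0: [49, 28, 96, 99, 90]
  L1: h(49,28)=(49*31+28)%997=550 h(96,99)=(96*31+99)%997=84 h(90,90)=(90*31+90)%997=886 -> [550, 84, 886]
  L2: h(550,84)=(550*31+84)%997=185 h(886,886)=(886*31+886)%997=436 -> [185, 436]
  L3: h(185,436)=(185*31+436)%997=189 -> [189]
  root=189

Answer: 49 550 182 185 189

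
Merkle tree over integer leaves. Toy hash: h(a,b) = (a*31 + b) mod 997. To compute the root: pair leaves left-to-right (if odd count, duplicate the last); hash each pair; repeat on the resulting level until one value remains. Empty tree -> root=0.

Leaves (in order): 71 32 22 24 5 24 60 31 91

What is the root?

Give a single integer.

Answer: 175

Derivation:
L0: [71, 32, 22, 24, 5, 24, 60, 31, 91]
L1: h(71,32)=(71*31+32)%997=239 h(22,24)=(22*31+24)%997=706 h(5,24)=(5*31+24)%997=179 h(60,31)=(60*31+31)%997=894 h(91,91)=(91*31+91)%997=918 -> [239, 706, 179, 894, 918]
L2: h(239,706)=(239*31+706)%997=139 h(179,894)=(179*31+894)%997=461 h(918,918)=(918*31+918)%997=463 -> [139, 461, 463]
L3: h(139,461)=(139*31+461)%997=782 h(463,463)=(463*31+463)%997=858 -> [782, 858]
L4: h(782,858)=(782*31+858)%997=175 -> [175]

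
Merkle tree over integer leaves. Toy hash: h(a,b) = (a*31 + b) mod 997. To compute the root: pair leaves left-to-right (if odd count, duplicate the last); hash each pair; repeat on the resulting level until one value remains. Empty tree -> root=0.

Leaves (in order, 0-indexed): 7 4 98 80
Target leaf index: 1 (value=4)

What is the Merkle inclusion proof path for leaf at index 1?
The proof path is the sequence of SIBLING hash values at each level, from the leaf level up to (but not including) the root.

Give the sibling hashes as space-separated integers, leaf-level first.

L0 (leaves): [7, 4, 98, 80], target index=1
L1: h(7,4)=(7*31+4)%997=221 [pair 0] h(98,80)=(98*31+80)%997=127 [pair 1] -> [221, 127]
  Sibling for proof at L0: 7
L2: h(221,127)=(221*31+127)%997=996 [pair 0] -> [996]
  Sibling for proof at L1: 127
Root: 996
Proof path (sibling hashes from leaf to root): [7, 127]

Answer: 7 127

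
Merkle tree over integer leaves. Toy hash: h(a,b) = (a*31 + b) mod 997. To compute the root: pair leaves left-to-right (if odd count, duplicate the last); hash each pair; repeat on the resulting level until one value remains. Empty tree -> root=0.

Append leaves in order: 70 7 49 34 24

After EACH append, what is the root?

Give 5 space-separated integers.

After append 70 (leaves=[70]):
  L0: [70]
  root=70
After append 7 (leaves=[70, 7]):
  L0: [70, 7]
  L1: h(70,7)=(70*31+7)%997=183 -> [183]
  root=183
After append 49 (leaves=[70, 7, 49]):
  L0: [70, 7, 49]
  L1: h(70,7)=(70*31+7)%997=183 h(49,49)=(49*31+49)%997=571 -> [183, 571]
  L2: h(183,571)=(183*31+571)%997=262 -> [262]
  root=262
After append 34 (leaves=[70, 7, 49, 34]):
  L0: [70, 7, 49, 34]
  L1: h(70,7)=(70*31+7)%997=183 h(49,34)=(49*31+34)%997=556 -> [183, 556]
  L2: h(183,556)=(183*31+556)%997=247 -> [247]
  root=247
After append 24 (leaves=[70, 7, 49, 34, 24]):
  L0: [70, 7, 49, 34, 24]
  L1: h(70,7)=(70*31+7)%997=183 h(49,34)=(49*31+34)%997=556 h(24,24)=(24*31+24)%997=768 -> [183, 556, 768]
  L2: h(183,556)=(183*31+556)%997=247 h(768,768)=(768*31+768)%997=648 -> [247, 648]
  L3: h(247,648)=(247*31+648)%997=329 -> [329]
  root=329

Answer: 70 183 262 247 329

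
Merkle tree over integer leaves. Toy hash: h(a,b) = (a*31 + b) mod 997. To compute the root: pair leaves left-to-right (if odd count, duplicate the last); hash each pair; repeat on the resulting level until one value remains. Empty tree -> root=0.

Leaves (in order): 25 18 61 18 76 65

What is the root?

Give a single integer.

Answer: 427

Derivation:
L0: [25, 18, 61, 18, 76, 65]
L1: h(25,18)=(25*31+18)%997=793 h(61,18)=(61*31+18)%997=912 h(76,65)=(76*31+65)%997=427 -> [793, 912, 427]
L2: h(793,912)=(793*31+912)%997=570 h(427,427)=(427*31+427)%997=703 -> [570, 703]
L3: h(570,703)=(570*31+703)%997=427 -> [427]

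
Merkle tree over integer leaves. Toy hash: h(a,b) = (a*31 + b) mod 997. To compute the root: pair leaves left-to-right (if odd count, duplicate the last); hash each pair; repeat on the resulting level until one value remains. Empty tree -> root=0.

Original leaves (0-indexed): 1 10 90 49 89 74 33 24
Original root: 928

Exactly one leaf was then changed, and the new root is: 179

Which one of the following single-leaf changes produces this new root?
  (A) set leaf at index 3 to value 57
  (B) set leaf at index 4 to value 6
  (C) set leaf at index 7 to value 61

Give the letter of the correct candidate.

Answer: A

Derivation:
Original leaves: [1, 10, 90, 49, 89, 74, 33, 24]
Target new root: 179
Try each candidate change and compute the resulting root:
Candidate A: set leaf[3] = 57 -> leaves = [1, 10, 90, 57, 89, 74, 33, 24]
  L0: [1, 10, 90, 57, 89, 74, 33, 24]
  L1: h(1,10)=(1*31+10)%997=41 h(90,57)=(90*31+57)%997=853 h(89,74)=(89*31+74)%997=839 h(33,24)=(33*31+24)%997=50 -> [41, 853, 839, 50]
  L2: h(41,853)=(41*31+853)%997=130 h(839,50)=(839*31+50)%997=137 -> [130, 137]
  L3: h(130,137)=(130*31+137)%997=179 -> [179]
  root = 179 == target 179  ** MATCH **
Candidate B: set leaf[4] = 6 -> leaves = [1, 10, 90, 49, 6, 74, 33, 24]
  L0: [1, 10, 90, 49, 6, 74, 33, 24]
  L1: h(1,10)=(1*31+10)%997=41 h(90,49)=(90*31+49)%997=845 h(6,74)=(6*31+74)%997=260 h(33,24)=(33*31+24)%997=50 -> [41, 845, 260, 50]
  L2: h(41,845)=(41*31+845)%997=122 h(260,50)=(260*31+50)%997=134 -> [122, 134]
  L3: h(122,134)=(122*31+134)%997=925 -> [925]
  root = 925 != target 179
Candidate C: set leaf[7] = 61 -> leaves = [1, 10, 90, 49, 89, 74, 33, 61]
  L0: [1, 10, 90, 49, 89, 74, 33, 61]
  L1: h(1,10)=(1*31+10)%997=41 h(90,49)=(90*31+49)%997=845 h(89,74)=(89*31+74)%997=839 h(33,61)=(33*31+61)%997=87 -> [41, 845, 839, 87]
  L2: h(41,845)=(41*31+845)%997=122 h(839,87)=(839*31+87)%997=174 -> [122, 174]
  L3: h(122,174)=(122*31+174)%997=965 -> [965]
  root = 965 != target 179
Candidate A produces the target root.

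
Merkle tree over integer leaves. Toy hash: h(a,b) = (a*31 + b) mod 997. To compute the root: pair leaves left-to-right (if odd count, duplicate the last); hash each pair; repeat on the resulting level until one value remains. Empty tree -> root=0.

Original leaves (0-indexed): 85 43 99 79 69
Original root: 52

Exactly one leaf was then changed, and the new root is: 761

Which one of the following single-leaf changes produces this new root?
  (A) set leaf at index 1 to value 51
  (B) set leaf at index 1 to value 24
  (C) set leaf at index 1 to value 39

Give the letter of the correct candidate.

Answer: A

Derivation:
Original leaves: [85, 43, 99, 79, 69]
Target new root: 761
Try each candidate change and compute the resulting root:
Candidate A: set leaf[1] = 51 -> leaves = [85, 51, 99, 79, 69]
  L0: [85, 51, 99, 79, 69]
  L1: h(85,51)=(85*31+51)%997=692 h(99,79)=(99*31+79)%997=157 h(69,69)=(69*31+69)%997=214 -> [692, 157, 214]
  L2: h(692,157)=(692*31+157)%997=672 h(214,214)=(214*31+214)%997=866 -> [672, 866]
  L3: h(672,866)=(672*31+866)%997=761 -> [761]
  root = 761 == target 761  ** MATCH **
Candidate B: set leaf[1] = 24 -> leaves = [85, 24, 99, 79, 69]
  L0: [85, 24, 99, 79, 69]
  L1: h(85,24)=(85*31+24)%997=665 h(99,79)=(99*31+79)%997=157 h(69,69)=(69*31+69)%997=214 -> [665, 157, 214]
  L2: h(665,157)=(665*31+157)%997=832 h(214,214)=(214*31+214)%997=866 -> [832, 866]
  L3: h(832,866)=(832*31+866)%997=736 -> [736]
  root = 736 != target 761
Candidate C: set leaf[1] = 39 -> leaves = [85, 39, 99, 79, 69]
  L0: [85, 39, 99, 79, 69]
  L1: h(85,39)=(85*31+39)%997=680 h(99,79)=(99*31+79)%997=157 h(69,69)=(69*31+69)%997=214 -> [680, 157, 214]
  L2: h(680,157)=(680*31+157)%997=300 h(214,214)=(214*31+214)%997=866 -> [300, 866]
  L3: h(300,866)=(300*31+866)%997=196 -> [196]
  root = 196 != target 761
Candidate A produces the target root.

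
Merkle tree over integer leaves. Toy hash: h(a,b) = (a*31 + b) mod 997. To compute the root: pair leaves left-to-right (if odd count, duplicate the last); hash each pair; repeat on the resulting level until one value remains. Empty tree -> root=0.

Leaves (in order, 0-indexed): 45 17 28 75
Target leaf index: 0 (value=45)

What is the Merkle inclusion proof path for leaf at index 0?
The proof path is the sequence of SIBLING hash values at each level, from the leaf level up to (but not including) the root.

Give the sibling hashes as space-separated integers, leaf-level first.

L0 (leaves): [45, 17, 28, 75], target index=0
L1: h(45,17)=(45*31+17)%997=415 [pair 0] h(28,75)=(28*31+75)%997=943 [pair 1] -> [415, 943]
  Sibling for proof at L0: 17
L2: h(415,943)=(415*31+943)%997=847 [pair 0] -> [847]
  Sibling for proof at L1: 943
Root: 847
Proof path (sibling hashes from leaf to root): [17, 943]

Answer: 17 943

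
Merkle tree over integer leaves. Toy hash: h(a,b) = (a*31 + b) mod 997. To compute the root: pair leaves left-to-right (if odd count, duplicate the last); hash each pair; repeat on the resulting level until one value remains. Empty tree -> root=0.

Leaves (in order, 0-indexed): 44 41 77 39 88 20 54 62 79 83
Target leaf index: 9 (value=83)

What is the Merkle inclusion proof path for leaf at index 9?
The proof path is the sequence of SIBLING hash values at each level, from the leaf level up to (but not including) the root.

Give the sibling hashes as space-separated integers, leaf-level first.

Answer: 79 538 267 883

Derivation:
L0 (leaves): [44, 41, 77, 39, 88, 20, 54, 62, 79, 83], target index=9
L1: h(44,41)=(44*31+41)%997=408 [pair 0] h(77,39)=(77*31+39)%997=432 [pair 1] h(88,20)=(88*31+20)%997=754 [pair 2] h(54,62)=(54*31+62)%997=739 [pair 3] h(79,83)=(79*31+83)%997=538 [pair 4] -> [408, 432, 754, 739, 538]
  Sibling for proof at L0: 79
L2: h(408,432)=(408*31+432)%997=119 [pair 0] h(754,739)=(754*31+739)%997=185 [pair 1] h(538,538)=(538*31+538)%997=267 [pair 2] -> [119, 185, 267]
  Sibling for proof at L1: 538
L3: h(119,185)=(119*31+185)%997=883 [pair 0] h(267,267)=(267*31+267)%997=568 [pair 1] -> [883, 568]
  Sibling for proof at L2: 267
L4: h(883,568)=(883*31+568)%997=25 [pair 0] -> [25]
  Sibling for proof at L3: 883
Root: 25
Proof path (sibling hashes from leaf to root): [79, 538, 267, 883]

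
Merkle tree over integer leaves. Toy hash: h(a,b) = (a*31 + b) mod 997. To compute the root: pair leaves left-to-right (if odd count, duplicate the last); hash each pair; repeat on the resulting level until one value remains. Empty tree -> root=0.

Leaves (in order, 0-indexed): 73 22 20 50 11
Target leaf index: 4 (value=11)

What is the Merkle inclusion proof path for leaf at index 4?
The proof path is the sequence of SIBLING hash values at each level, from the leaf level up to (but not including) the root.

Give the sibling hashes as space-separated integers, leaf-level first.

L0 (leaves): [73, 22, 20, 50, 11], target index=4
L1: h(73,22)=(73*31+22)%997=291 [pair 0] h(20,50)=(20*31+50)%997=670 [pair 1] h(11,11)=(11*31+11)%997=352 [pair 2] -> [291, 670, 352]
  Sibling for proof at L0: 11
L2: h(291,670)=(291*31+670)%997=718 [pair 0] h(352,352)=(352*31+352)%997=297 [pair 1] -> [718, 297]
  Sibling for proof at L1: 352
L3: h(718,297)=(718*31+297)%997=621 [pair 0] -> [621]
  Sibling for proof at L2: 718
Root: 621
Proof path (sibling hashes from leaf to root): [11, 352, 718]

Answer: 11 352 718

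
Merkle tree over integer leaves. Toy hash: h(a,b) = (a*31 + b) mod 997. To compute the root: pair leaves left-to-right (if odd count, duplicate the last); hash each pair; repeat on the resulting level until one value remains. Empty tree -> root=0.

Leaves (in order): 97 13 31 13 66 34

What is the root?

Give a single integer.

Answer: 995

Derivation:
L0: [97, 13, 31, 13, 66, 34]
L1: h(97,13)=(97*31+13)%997=29 h(31,13)=(31*31+13)%997=974 h(66,34)=(66*31+34)%997=86 -> [29, 974, 86]
L2: h(29,974)=(29*31+974)%997=876 h(86,86)=(86*31+86)%997=758 -> [876, 758]
L3: h(876,758)=(876*31+758)%997=995 -> [995]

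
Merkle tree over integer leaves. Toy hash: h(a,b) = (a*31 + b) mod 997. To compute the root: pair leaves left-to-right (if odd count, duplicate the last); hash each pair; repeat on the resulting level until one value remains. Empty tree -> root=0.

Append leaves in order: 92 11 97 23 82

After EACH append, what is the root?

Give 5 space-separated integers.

Answer: 92 869 133 59 55

Derivation:
After append 92 (leaves=[92]):
  L0: [92]
  root=92
After append 11 (leaves=[92, 11]):
  L0: [92, 11]
  L1: h(92,11)=(92*31+11)%997=869 -> [869]
  root=869
After append 97 (leaves=[92, 11, 97]):
  L0: [92, 11, 97]
  L1: h(92,11)=(92*31+11)%997=869 h(97,97)=(97*31+97)%997=113 -> [869, 113]
  L2: h(869,113)=(869*31+113)%997=133 -> [133]
  root=133
After append 23 (leaves=[92, 11, 97, 23]):
  L0: [92, 11, 97, 23]
  L1: h(92,11)=(92*31+11)%997=869 h(97,23)=(97*31+23)%997=39 -> [869, 39]
  L2: h(869,39)=(869*31+39)%997=59 -> [59]
  root=59
After append 82 (leaves=[92, 11, 97, 23, 82]):
  L0: [92, 11, 97, 23, 82]
  L1: h(92,11)=(92*31+11)%997=869 h(97,23)=(97*31+23)%997=39 h(82,82)=(82*31+82)%997=630 -> [869, 39, 630]
  L2: h(869,39)=(869*31+39)%997=59 h(630,630)=(630*31+630)%997=220 -> [59, 220]
  L3: h(59,220)=(59*31+220)%997=55 -> [55]
  root=55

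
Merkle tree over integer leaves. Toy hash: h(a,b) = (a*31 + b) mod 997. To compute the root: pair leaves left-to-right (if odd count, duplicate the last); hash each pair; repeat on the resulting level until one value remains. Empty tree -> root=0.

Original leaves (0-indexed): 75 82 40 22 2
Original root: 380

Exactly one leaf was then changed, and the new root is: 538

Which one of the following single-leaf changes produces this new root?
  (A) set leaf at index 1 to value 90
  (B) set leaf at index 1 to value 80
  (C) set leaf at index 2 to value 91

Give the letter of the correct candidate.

Answer: C

Derivation:
Original leaves: [75, 82, 40, 22, 2]
Target new root: 538
Try each candidate change and compute the resulting root:
Candidate A: set leaf[1] = 90 -> leaves = [75, 90, 40, 22, 2]
  L0: [75, 90, 40, 22, 2]
  L1: h(75,90)=(75*31+90)%997=421 h(40,22)=(40*31+22)%997=265 h(2,2)=(2*31+2)%997=64 -> [421, 265, 64]
  L2: h(421,265)=(421*31+265)%997=355 h(64,64)=(64*31+64)%997=54 -> [355, 54]
  L3: h(355,54)=(355*31+54)%997=92 -> [92]
  root = 92 != target 538
Candidate B: set leaf[1] = 80 -> leaves = [75, 80, 40, 22, 2]
  L0: [75, 80, 40, 22, 2]
  L1: h(75,80)=(75*31+80)%997=411 h(40,22)=(40*31+22)%997=265 h(2,2)=(2*31+2)%997=64 -> [411, 265, 64]
  L2: h(411,265)=(411*31+265)%997=45 h(64,64)=(64*31+64)%997=54 -> [45, 54]
  L3: h(45,54)=(45*31+54)%997=452 -> [452]
  root = 452 != target 538
Candidate C: set leaf[2] = 91 -> leaves = [75, 82, 91, 22, 2]
  L0: [75, 82, 91, 22, 2]
  L1: h(75,82)=(75*31+82)%997=413 h(91,22)=(91*31+22)%997=849 h(2,2)=(2*31+2)%997=64 -> [413, 849, 64]
  L2: h(413,849)=(413*31+849)%997=691 h(64,64)=(64*31+64)%997=54 -> [691, 54]
  L3: h(691,54)=(691*31+54)%997=538 -> [538]
  root = 538 == target 538  ** MATCH **
Candidate C produces the target root.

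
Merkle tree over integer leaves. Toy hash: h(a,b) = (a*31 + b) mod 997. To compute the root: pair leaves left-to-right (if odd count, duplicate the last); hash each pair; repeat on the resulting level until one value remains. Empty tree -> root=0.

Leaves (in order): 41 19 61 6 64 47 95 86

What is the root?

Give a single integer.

Answer: 593

Derivation:
L0: [41, 19, 61, 6, 64, 47, 95, 86]
L1: h(41,19)=(41*31+19)%997=293 h(61,6)=(61*31+6)%997=900 h(64,47)=(64*31+47)%997=37 h(95,86)=(95*31+86)%997=40 -> [293, 900, 37, 40]
L2: h(293,900)=(293*31+900)%997=13 h(37,40)=(37*31+40)%997=190 -> [13, 190]
L3: h(13,190)=(13*31+190)%997=593 -> [593]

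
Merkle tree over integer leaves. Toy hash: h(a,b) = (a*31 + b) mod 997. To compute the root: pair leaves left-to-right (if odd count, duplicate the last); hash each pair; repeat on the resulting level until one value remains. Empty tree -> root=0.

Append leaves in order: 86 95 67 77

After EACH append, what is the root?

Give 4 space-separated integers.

After append 86 (leaves=[86]):
  L0: [86]
  root=86
After append 95 (leaves=[86, 95]):
  L0: [86, 95]
  L1: h(86,95)=(86*31+95)%997=767 -> [767]
  root=767
After append 67 (leaves=[86, 95, 67]):
  L0: [86, 95, 67]
  L1: h(86,95)=(86*31+95)%997=767 h(67,67)=(67*31+67)%997=150 -> [767, 150]
  L2: h(767,150)=(767*31+150)%997=996 -> [996]
  root=996
After append 77 (leaves=[86, 95, 67, 77]):
  L0: [86, 95, 67, 77]
  L1: h(86,95)=(86*31+95)%997=767 h(67,77)=(67*31+77)%997=160 -> [767, 160]
  L2: h(767,160)=(767*31+160)%997=9 -> [9]
  root=9

Answer: 86 767 996 9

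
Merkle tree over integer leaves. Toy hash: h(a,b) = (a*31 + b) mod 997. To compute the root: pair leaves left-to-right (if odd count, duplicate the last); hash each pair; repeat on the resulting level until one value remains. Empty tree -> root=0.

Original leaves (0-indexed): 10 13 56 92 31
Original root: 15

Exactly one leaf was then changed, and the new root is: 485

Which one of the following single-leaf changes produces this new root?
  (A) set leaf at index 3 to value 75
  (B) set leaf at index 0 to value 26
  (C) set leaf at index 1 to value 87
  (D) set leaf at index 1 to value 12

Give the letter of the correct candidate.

Answer: A

Derivation:
Original leaves: [10, 13, 56, 92, 31]
Target new root: 485
Try each candidate change and compute the resulting root:
Candidate A: set leaf[3] = 75 -> leaves = [10, 13, 56, 75, 31]
  L0: [10, 13, 56, 75, 31]
  L1: h(10,13)=(10*31+13)%997=323 h(56,75)=(56*31+75)%997=814 h(31,31)=(31*31+31)%997=992 -> [323, 814, 992]
  L2: h(323,814)=(323*31+814)%997=857 h(992,992)=(992*31+992)%997=837 -> [857, 837]
  L3: h(857,837)=(857*31+837)%997=485 -> [485]
  root = 485 == target 485  ** MATCH **
Candidate B: set leaf[0] = 26 -> leaves = [26, 13, 56, 92, 31]
  L0: [26, 13, 56, 92, 31]
  L1: h(26,13)=(26*31+13)%997=819 h(56,92)=(56*31+92)%997=831 h(31,31)=(31*31+31)%997=992 -> [819, 831, 992]
  L2: h(819,831)=(819*31+831)%997=298 h(992,992)=(992*31+992)%997=837 -> [298, 837]
  L3: h(298,837)=(298*31+837)%997=105 -> [105]
  root = 105 != target 485
Candidate C: set leaf[1] = 87 -> leaves = [10, 87, 56, 92, 31]
  L0: [10, 87, 56, 92, 31]
  L1: h(10,87)=(10*31+87)%997=397 h(56,92)=(56*31+92)%997=831 h(31,31)=(31*31+31)%997=992 -> [397, 831, 992]
  L2: h(397,831)=(397*31+831)%997=177 h(992,992)=(992*31+992)%997=837 -> [177, 837]
  L3: h(177,837)=(177*31+837)%997=342 -> [342]
  root = 342 != target 485
Candidate D: set leaf[1] = 12 -> leaves = [10, 12, 56, 92, 31]
  L0: [10, 12, 56, 92, 31]
  L1: h(10,12)=(10*31+12)%997=322 h(56,92)=(56*31+92)%997=831 h(31,31)=(31*31+31)%997=992 -> [322, 831, 992]
  L2: h(322,831)=(322*31+831)%997=843 h(992,992)=(992*31+992)%997=837 -> [843, 837]
  L3: h(843,837)=(843*31+837)%997=51 -> [51]
  root = 51 != target 485
Candidate A produces the target root.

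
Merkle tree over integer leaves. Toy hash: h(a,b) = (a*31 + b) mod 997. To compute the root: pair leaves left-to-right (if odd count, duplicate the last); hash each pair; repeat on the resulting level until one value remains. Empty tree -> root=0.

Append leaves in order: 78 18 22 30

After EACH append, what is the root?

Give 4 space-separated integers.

Answer: 78 442 448 456

Derivation:
After append 78 (leaves=[78]):
  L0: [78]
  root=78
After append 18 (leaves=[78, 18]):
  L0: [78, 18]
  L1: h(78,18)=(78*31+18)%997=442 -> [442]
  root=442
After append 22 (leaves=[78, 18, 22]):
  L0: [78, 18, 22]
  L1: h(78,18)=(78*31+18)%997=442 h(22,22)=(22*31+22)%997=704 -> [442, 704]
  L2: h(442,704)=(442*31+704)%997=448 -> [448]
  root=448
After append 30 (leaves=[78, 18, 22, 30]):
  L0: [78, 18, 22, 30]
  L1: h(78,18)=(78*31+18)%997=442 h(22,30)=(22*31+30)%997=712 -> [442, 712]
  L2: h(442,712)=(442*31+712)%997=456 -> [456]
  root=456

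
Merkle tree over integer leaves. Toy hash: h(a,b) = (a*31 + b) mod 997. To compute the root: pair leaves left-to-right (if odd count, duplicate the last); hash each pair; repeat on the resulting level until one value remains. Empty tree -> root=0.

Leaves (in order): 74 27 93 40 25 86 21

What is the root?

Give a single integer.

Answer: 522

Derivation:
L0: [74, 27, 93, 40, 25, 86, 21]
L1: h(74,27)=(74*31+27)%997=327 h(93,40)=(93*31+40)%997=929 h(25,86)=(25*31+86)%997=861 h(21,21)=(21*31+21)%997=672 -> [327, 929, 861, 672]
L2: h(327,929)=(327*31+929)%997=99 h(861,672)=(861*31+672)%997=444 -> [99, 444]
L3: h(99,444)=(99*31+444)%997=522 -> [522]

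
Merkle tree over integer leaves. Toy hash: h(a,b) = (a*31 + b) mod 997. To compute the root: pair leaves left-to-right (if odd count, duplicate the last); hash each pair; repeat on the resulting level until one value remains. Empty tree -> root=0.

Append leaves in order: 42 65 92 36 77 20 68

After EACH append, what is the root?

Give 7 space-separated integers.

Answer: 42 370 456 400 521 691 460

Derivation:
After append 42 (leaves=[42]):
  L0: [42]
  root=42
After append 65 (leaves=[42, 65]):
  L0: [42, 65]
  L1: h(42,65)=(42*31+65)%997=370 -> [370]
  root=370
After append 92 (leaves=[42, 65, 92]):
  L0: [42, 65, 92]
  L1: h(42,65)=(42*31+65)%997=370 h(92,92)=(92*31+92)%997=950 -> [370, 950]
  L2: h(370,950)=(370*31+950)%997=456 -> [456]
  root=456
After append 36 (leaves=[42, 65, 92, 36]):
  L0: [42, 65, 92, 36]
  L1: h(42,65)=(42*31+65)%997=370 h(92,36)=(92*31+36)%997=894 -> [370, 894]
  L2: h(370,894)=(370*31+894)%997=400 -> [400]
  root=400
After append 77 (leaves=[42, 65, 92, 36, 77]):
  L0: [42, 65, 92, 36, 77]
  L1: h(42,65)=(42*31+65)%997=370 h(92,36)=(92*31+36)%997=894 h(77,77)=(77*31+77)%997=470 -> [370, 894, 470]
  L2: h(370,894)=(370*31+894)%997=400 h(470,470)=(470*31+470)%997=85 -> [400, 85]
  L3: h(400,85)=(400*31+85)%997=521 -> [521]
  root=521
After append 20 (leaves=[42, 65, 92, 36, 77, 20]):
  L0: [42, 65, 92, 36, 77, 20]
  L1: h(42,65)=(42*31+65)%997=370 h(92,36)=(92*31+36)%997=894 h(77,20)=(77*31+20)%997=413 -> [370, 894, 413]
  L2: h(370,894)=(370*31+894)%997=400 h(413,413)=(413*31+413)%997=255 -> [400, 255]
  L3: h(400,255)=(400*31+255)%997=691 -> [691]
  root=691
After append 68 (leaves=[42, 65, 92, 36, 77, 20, 68]):
  L0: [42, 65, 92, 36, 77, 20, 68]
  L1: h(42,65)=(42*31+65)%997=370 h(92,36)=(92*31+36)%997=894 h(77,20)=(77*31+20)%997=413 h(68,68)=(68*31+68)%997=182 -> [370, 894, 413, 182]
  L2: h(370,894)=(370*31+894)%997=400 h(413,182)=(413*31+182)%997=24 -> [400, 24]
  L3: h(400,24)=(400*31+24)%997=460 -> [460]
  root=460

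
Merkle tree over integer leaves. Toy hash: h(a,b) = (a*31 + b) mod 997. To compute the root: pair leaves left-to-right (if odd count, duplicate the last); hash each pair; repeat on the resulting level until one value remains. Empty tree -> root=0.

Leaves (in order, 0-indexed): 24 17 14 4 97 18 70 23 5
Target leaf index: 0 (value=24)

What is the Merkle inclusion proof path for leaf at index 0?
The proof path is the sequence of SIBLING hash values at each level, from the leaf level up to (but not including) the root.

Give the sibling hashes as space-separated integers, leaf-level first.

L0 (leaves): [24, 17, 14, 4, 97, 18, 70, 23, 5], target index=0
L1: h(24,17)=(24*31+17)%997=761 [pair 0] h(14,4)=(14*31+4)%997=438 [pair 1] h(97,18)=(97*31+18)%997=34 [pair 2] h(70,23)=(70*31+23)%997=199 [pair 3] h(5,5)=(5*31+5)%997=160 [pair 4] -> [761, 438, 34, 199, 160]
  Sibling for proof at L0: 17
L2: h(761,438)=(761*31+438)%997=101 [pair 0] h(34,199)=(34*31+199)%997=256 [pair 1] h(160,160)=(160*31+160)%997=135 [pair 2] -> [101, 256, 135]
  Sibling for proof at L1: 438
L3: h(101,256)=(101*31+256)%997=396 [pair 0] h(135,135)=(135*31+135)%997=332 [pair 1] -> [396, 332]
  Sibling for proof at L2: 256
L4: h(396,332)=(396*31+332)%997=644 [pair 0] -> [644]
  Sibling for proof at L3: 332
Root: 644
Proof path (sibling hashes from leaf to root): [17, 438, 256, 332]

Answer: 17 438 256 332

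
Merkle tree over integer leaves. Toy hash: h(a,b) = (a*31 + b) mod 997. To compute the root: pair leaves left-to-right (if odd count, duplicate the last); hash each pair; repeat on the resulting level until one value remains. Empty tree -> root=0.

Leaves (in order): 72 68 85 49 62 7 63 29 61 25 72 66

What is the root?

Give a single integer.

L0: [72, 68, 85, 49, 62, 7, 63, 29, 61, 25, 72, 66]
L1: h(72,68)=(72*31+68)%997=306 h(85,49)=(85*31+49)%997=690 h(62,7)=(62*31+7)%997=932 h(63,29)=(63*31+29)%997=985 h(61,25)=(61*31+25)%997=919 h(72,66)=(72*31+66)%997=304 -> [306, 690, 932, 985, 919, 304]
L2: h(306,690)=(306*31+690)%997=206 h(932,985)=(932*31+985)%997=964 h(919,304)=(919*31+304)%997=877 -> [206, 964, 877]
L3: h(206,964)=(206*31+964)%997=371 h(877,877)=(877*31+877)%997=148 -> [371, 148]
L4: h(371,148)=(371*31+148)%997=682 -> [682]

Answer: 682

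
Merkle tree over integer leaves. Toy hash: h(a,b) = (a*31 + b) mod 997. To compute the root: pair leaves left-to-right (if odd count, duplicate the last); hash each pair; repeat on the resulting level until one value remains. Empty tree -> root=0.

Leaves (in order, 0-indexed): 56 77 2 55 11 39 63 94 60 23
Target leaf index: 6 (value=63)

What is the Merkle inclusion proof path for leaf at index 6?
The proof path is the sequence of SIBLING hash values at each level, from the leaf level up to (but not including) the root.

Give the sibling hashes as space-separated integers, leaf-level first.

Answer: 94 380 488 991

Derivation:
L0 (leaves): [56, 77, 2, 55, 11, 39, 63, 94, 60, 23], target index=6
L1: h(56,77)=(56*31+77)%997=816 [pair 0] h(2,55)=(2*31+55)%997=117 [pair 1] h(11,39)=(11*31+39)%997=380 [pair 2] h(63,94)=(63*31+94)%997=53 [pair 3] h(60,23)=(60*31+23)%997=886 [pair 4] -> [816, 117, 380, 53, 886]
  Sibling for proof at L0: 94
L2: h(816,117)=(816*31+117)%997=488 [pair 0] h(380,53)=(380*31+53)%997=866 [pair 1] h(886,886)=(886*31+886)%997=436 [pair 2] -> [488, 866, 436]
  Sibling for proof at L1: 380
L3: h(488,866)=(488*31+866)%997=42 [pair 0] h(436,436)=(436*31+436)%997=991 [pair 1] -> [42, 991]
  Sibling for proof at L2: 488
L4: h(42,991)=(42*31+991)%997=299 [pair 0] -> [299]
  Sibling for proof at L3: 991
Root: 299
Proof path (sibling hashes from leaf to root): [94, 380, 488, 991]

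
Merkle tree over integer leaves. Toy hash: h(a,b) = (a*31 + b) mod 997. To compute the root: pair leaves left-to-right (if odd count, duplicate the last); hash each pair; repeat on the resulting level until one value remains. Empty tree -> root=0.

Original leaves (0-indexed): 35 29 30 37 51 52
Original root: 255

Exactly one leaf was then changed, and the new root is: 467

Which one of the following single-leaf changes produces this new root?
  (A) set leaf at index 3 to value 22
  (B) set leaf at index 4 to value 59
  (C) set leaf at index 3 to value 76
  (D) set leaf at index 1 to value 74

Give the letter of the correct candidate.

Answer: C

Derivation:
Original leaves: [35, 29, 30, 37, 51, 52]
Target new root: 467
Try each candidate change and compute the resulting root:
Candidate A: set leaf[3] = 22 -> leaves = [35, 29, 30, 22, 51, 52]
  L0: [35, 29, 30, 22, 51, 52]
  L1: h(35,29)=(35*31+29)%997=117 h(30,22)=(30*31+22)%997=952 h(51,52)=(51*31+52)%997=636 -> [117, 952, 636]
  L2: h(117,952)=(117*31+952)%997=591 h(636,636)=(636*31+636)%997=412 -> [591, 412]
  L3: h(591,412)=(591*31+412)%997=787 -> [787]
  root = 787 != target 467
Candidate B: set leaf[4] = 59 -> leaves = [35, 29, 30, 37, 59, 52]
  L0: [35, 29, 30, 37, 59, 52]
  L1: h(35,29)=(35*31+29)%997=117 h(30,37)=(30*31+37)%997=967 h(59,52)=(59*31+52)%997=884 -> [117, 967, 884]
  L2: h(117,967)=(117*31+967)%997=606 h(884,884)=(884*31+884)%997=372 -> [606, 372]
  L3: h(606,372)=(606*31+372)%997=215 -> [215]
  root = 215 != target 467
Candidate C: set leaf[3] = 76 -> leaves = [35, 29, 30, 76, 51, 52]
  L0: [35, 29, 30, 76, 51, 52]
  L1: h(35,29)=(35*31+29)%997=117 h(30,76)=(30*31+76)%997=9 h(51,52)=(51*31+52)%997=636 -> [117, 9, 636]
  L2: h(117,9)=(117*31+9)%997=645 h(636,636)=(636*31+636)%997=412 -> [645, 412]
  L3: h(645,412)=(645*31+412)%997=467 -> [467]
  root = 467 == target 467  ** MATCH **
Candidate D: set leaf[1] = 74 -> leaves = [35, 74, 30, 37, 51, 52]
  L0: [35, 74, 30, 37, 51, 52]
  L1: h(35,74)=(35*31+74)%997=162 h(30,37)=(30*31+37)%997=967 h(51,52)=(51*31+52)%997=636 -> [162, 967, 636]
  L2: h(162,967)=(162*31+967)%997=7 h(636,636)=(636*31+636)%997=412 -> [7, 412]
  L3: h(7,412)=(7*31+412)%997=629 -> [629]
  root = 629 != target 467
Candidate C produces the target root.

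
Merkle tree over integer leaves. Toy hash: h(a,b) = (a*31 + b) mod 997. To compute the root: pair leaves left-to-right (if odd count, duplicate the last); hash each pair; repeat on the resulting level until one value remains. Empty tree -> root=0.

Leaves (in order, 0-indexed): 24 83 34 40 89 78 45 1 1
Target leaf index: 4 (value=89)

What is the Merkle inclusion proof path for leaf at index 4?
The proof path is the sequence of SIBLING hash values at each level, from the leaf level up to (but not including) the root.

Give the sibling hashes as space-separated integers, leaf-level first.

Answer: 78 399 809 864

Derivation:
L0 (leaves): [24, 83, 34, 40, 89, 78, 45, 1, 1], target index=4
L1: h(24,83)=(24*31+83)%997=827 [pair 0] h(34,40)=(34*31+40)%997=97 [pair 1] h(89,78)=(89*31+78)%997=843 [pair 2] h(45,1)=(45*31+1)%997=399 [pair 3] h(1,1)=(1*31+1)%997=32 [pair 4] -> [827, 97, 843, 399, 32]
  Sibling for proof at L0: 78
L2: h(827,97)=(827*31+97)%997=809 [pair 0] h(843,399)=(843*31+399)%997=610 [pair 1] h(32,32)=(32*31+32)%997=27 [pair 2] -> [809, 610, 27]
  Sibling for proof at L1: 399
L3: h(809,610)=(809*31+610)%997=764 [pair 0] h(27,27)=(27*31+27)%997=864 [pair 1] -> [764, 864]
  Sibling for proof at L2: 809
L4: h(764,864)=(764*31+864)%997=620 [pair 0] -> [620]
  Sibling for proof at L3: 864
Root: 620
Proof path (sibling hashes from leaf to root): [78, 399, 809, 864]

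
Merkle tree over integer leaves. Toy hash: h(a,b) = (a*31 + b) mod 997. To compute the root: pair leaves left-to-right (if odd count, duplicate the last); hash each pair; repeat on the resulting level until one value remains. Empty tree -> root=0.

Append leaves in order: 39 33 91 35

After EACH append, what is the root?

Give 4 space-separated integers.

After append 39 (leaves=[39]):
  L0: [39]
  root=39
After append 33 (leaves=[39, 33]):
  L0: [39, 33]
  L1: h(39,33)=(39*31+33)%997=245 -> [245]
  root=245
After append 91 (leaves=[39, 33, 91]):
  L0: [39, 33, 91]
  L1: h(39,33)=(39*31+33)%997=245 h(91,91)=(91*31+91)%997=918 -> [245, 918]
  L2: h(245,918)=(245*31+918)%997=537 -> [537]
  root=537
After append 35 (leaves=[39, 33, 91, 35]):
  L0: [39, 33, 91, 35]
  L1: h(39,33)=(39*31+33)%997=245 h(91,35)=(91*31+35)%997=862 -> [245, 862]
  L2: h(245,862)=(245*31+862)%997=481 -> [481]
  root=481

Answer: 39 245 537 481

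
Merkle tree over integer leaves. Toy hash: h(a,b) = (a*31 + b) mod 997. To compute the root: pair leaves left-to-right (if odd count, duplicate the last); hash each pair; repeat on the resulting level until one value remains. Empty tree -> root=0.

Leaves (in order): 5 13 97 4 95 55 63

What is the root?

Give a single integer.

L0: [5, 13, 97, 4, 95, 55, 63]
L1: h(5,13)=(5*31+13)%997=168 h(97,4)=(97*31+4)%997=20 h(95,55)=(95*31+55)%997=9 h(63,63)=(63*31+63)%997=22 -> [168, 20, 9, 22]
L2: h(168,20)=(168*31+20)%997=243 h(9,22)=(9*31+22)%997=301 -> [243, 301]
L3: h(243,301)=(243*31+301)%997=855 -> [855]

Answer: 855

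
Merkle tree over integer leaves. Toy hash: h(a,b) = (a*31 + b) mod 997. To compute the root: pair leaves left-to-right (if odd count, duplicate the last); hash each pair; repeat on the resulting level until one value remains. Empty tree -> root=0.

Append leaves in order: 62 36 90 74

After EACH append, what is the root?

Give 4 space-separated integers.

After append 62 (leaves=[62]):
  L0: [62]
  root=62
After append 36 (leaves=[62, 36]):
  L0: [62, 36]
  L1: h(62,36)=(62*31+36)%997=961 -> [961]
  root=961
After append 90 (leaves=[62, 36, 90]):
  L0: [62, 36, 90]
  L1: h(62,36)=(62*31+36)%997=961 h(90,90)=(90*31+90)%997=886 -> [961, 886]
  L2: h(961,886)=(961*31+886)%997=767 -> [767]
  root=767
After append 74 (leaves=[62, 36, 90, 74]):
  L0: [62, 36, 90, 74]
  L1: h(62,36)=(62*31+36)%997=961 h(90,74)=(90*31+74)%997=870 -> [961, 870]
  L2: h(961,870)=(961*31+870)%997=751 -> [751]
  root=751

Answer: 62 961 767 751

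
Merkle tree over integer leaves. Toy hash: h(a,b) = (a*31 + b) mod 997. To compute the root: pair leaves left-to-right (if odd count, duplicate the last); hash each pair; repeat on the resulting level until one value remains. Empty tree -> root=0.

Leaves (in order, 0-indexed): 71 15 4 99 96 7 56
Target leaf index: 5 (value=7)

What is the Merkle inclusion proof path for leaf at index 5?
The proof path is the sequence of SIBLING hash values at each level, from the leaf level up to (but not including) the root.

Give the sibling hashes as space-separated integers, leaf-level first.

Answer: 96 795 126

Derivation:
L0 (leaves): [71, 15, 4, 99, 96, 7, 56], target index=5
L1: h(71,15)=(71*31+15)%997=222 [pair 0] h(4,99)=(4*31+99)%997=223 [pair 1] h(96,7)=(96*31+7)%997=989 [pair 2] h(56,56)=(56*31+56)%997=795 [pair 3] -> [222, 223, 989, 795]
  Sibling for proof at L0: 96
L2: h(222,223)=(222*31+223)%997=126 [pair 0] h(989,795)=(989*31+795)%997=547 [pair 1] -> [126, 547]
  Sibling for proof at L1: 795
L3: h(126,547)=(126*31+547)%997=465 [pair 0] -> [465]
  Sibling for proof at L2: 126
Root: 465
Proof path (sibling hashes from leaf to root): [96, 795, 126]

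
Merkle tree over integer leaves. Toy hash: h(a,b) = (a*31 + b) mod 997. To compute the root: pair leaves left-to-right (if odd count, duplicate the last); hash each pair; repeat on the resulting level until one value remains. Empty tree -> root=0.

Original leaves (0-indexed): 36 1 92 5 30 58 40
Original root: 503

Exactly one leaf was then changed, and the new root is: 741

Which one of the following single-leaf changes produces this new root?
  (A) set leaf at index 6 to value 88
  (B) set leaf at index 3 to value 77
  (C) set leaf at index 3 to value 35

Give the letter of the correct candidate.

Answer: B

Derivation:
Original leaves: [36, 1, 92, 5, 30, 58, 40]
Target new root: 741
Try each candidate change and compute the resulting root:
Candidate A: set leaf[6] = 88 -> leaves = [36, 1, 92, 5, 30, 58, 88]
  L0: [36, 1, 92, 5, 30, 58, 88]
  L1: h(36,1)=(36*31+1)%997=120 h(92,5)=(92*31+5)%997=863 h(30,58)=(30*31+58)%997=988 h(88,88)=(88*31+88)%997=822 -> [120, 863, 988, 822]
  L2: h(120,863)=(120*31+863)%997=595 h(988,822)=(988*31+822)%997=543 -> [595, 543]
  L3: h(595,543)=(595*31+543)%997=45 -> [45]
  root = 45 != target 741
Candidate B: set leaf[3] = 77 -> leaves = [36, 1, 92, 77, 30, 58, 40]
  L0: [36, 1, 92, 77, 30, 58, 40]
  L1: h(36,1)=(36*31+1)%997=120 h(92,77)=(92*31+77)%997=935 h(30,58)=(30*31+58)%997=988 h(40,40)=(40*31+40)%997=283 -> [120, 935, 988, 283]
  L2: h(120,935)=(120*31+935)%997=667 h(988,283)=(988*31+283)%997=4 -> [667, 4]
  L3: h(667,4)=(667*31+4)%997=741 -> [741]
  root = 741 == target 741  ** MATCH **
Candidate C: set leaf[3] = 35 -> leaves = [36, 1, 92, 35, 30, 58, 40]
  L0: [36, 1, 92, 35, 30, 58, 40]
  L1: h(36,1)=(36*31+1)%997=120 h(92,35)=(92*31+35)%997=893 h(30,58)=(30*31+58)%997=988 h(40,40)=(40*31+40)%997=283 -> [120, 893, 988, 283]
  L2: h(120,893)=(120*31+893)%997=625 h(988,283)=(988*31+283)%997=4 -> [625, 4]
  L3: h(625,4)=(625*31+4)%997=436 -> [436]
  root = 436 != target 741
Candidate B produces the target root.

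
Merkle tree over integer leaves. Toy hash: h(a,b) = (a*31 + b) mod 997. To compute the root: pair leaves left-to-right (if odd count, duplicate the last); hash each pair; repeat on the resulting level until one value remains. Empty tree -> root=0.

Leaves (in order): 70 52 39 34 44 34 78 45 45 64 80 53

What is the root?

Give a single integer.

L0: [70, 52, 39, 34, 44, 34, 78, 45, 45, 64, 80, 53]
L1: h(70,52)=(70*31+52)%997=228 h(39,34)=(39*31+34)%997=246 h(44,34)=(44*31+34)%997=401 h(78,45)=(78*31+45)%997=469 h(45,64)=(45*31+64)%997=462 h(80,53)=(80*31+53)%997=539 -> [228, 246, 401, 469, 462, 539]
L2: h(228,246)=(228*31+246)%997=335 h(401,469)=(401*31+469)%997=936 h(462,539)=(462*31+539)%997=903 -> [335, 936, 903]
L3: h(335,936)=(335*31+936)%997=354 h(903,903)=(903*31+903)%997=980 -> [354, 980]
L4: h(354,980)=(354*31+980)%997=987 -> [987]

Answer: 987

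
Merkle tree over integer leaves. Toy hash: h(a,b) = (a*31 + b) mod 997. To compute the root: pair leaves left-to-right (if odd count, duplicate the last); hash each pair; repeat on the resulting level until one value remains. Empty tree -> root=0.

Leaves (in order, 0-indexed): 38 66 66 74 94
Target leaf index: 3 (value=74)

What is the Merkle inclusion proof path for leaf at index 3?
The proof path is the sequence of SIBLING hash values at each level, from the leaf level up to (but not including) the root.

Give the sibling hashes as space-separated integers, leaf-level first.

L0 (leaves): [38, 66, 66, 74, 94], target index=3
L1: h(38,66)=(38*31+66)%997=247 [pair 0] h(66,74)=(66*31+74)%997=126 [pair 1] h(94,94)=(94*31+94)%997=17 [pair 2] -> [247, 126, 17]
  Sibling for proof at L0: 66
L2: h(247,126)=(247*31+126)%997=804 [pair 0] h(17,17)=(17*31+17)%997=544 [pair 1] -> [804, 544]
  Sibling for proof at L1: 247
L3: h(804,544)=(804*31+544)%997=543 [pair 0] -> [543]
  Sibling for proof at L2: 544
Root: 543
Proof path (sibling hashes from leaf to root): [66, 247, 544]

Answer: 66 247 544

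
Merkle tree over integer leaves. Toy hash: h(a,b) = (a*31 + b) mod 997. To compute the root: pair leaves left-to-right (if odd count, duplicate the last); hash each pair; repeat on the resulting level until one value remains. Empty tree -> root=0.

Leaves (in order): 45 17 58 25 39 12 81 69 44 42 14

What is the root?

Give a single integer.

L0: [45, 17, 58, 25, 39, 12, 81, 69, 44, 42, 14]
L1: h(45,17)=(45*31+17)%997=415 h(58,25)=(58*31+25)%997=826 h(39,12)=(39*31+12)%997=224 h(81,69)=(81*31+69)%997=586 h(44,42)=(44*31+42)%997=409 h(14,14)=(14*31+14)%997=448 -> [415, 826, 224, 586, 409, 448]
L2: h(415,826)=(415*31+826)%997=730 h(224,586)=(224*31+586)%997=551 h(409,448)=(409*31+448)%997=166 -> [730, 551, 166]
L3: h(730,551)=(730*31+551)%997=250 h(166,166)=(166*31+166)%997=327 -> [250, 327]
L4: h(250,327)=(250*31+327)%997=101 -> [101]

Answer: 101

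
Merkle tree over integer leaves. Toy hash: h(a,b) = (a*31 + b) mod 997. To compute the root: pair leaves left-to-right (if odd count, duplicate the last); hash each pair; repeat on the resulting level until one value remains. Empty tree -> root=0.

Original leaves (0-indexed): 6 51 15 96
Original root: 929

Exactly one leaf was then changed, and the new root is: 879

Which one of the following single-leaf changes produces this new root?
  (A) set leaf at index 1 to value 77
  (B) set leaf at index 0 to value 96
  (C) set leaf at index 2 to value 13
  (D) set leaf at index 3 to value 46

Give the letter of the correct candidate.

Original leaves: [6, 51, 15, 96]
Target new root: 879
Try each candidate change and compute the resulting root:
Candidate A: set leaf[1] = 77 -> leaves = [6, 77, 15, 96]
  L0: [6, 77, 15, 96]
  L1: h(6,77)=(6*31+77)%997=263 h(15,96)=(15*31+96)%997=561 -> [263, 561]
  L2: h(263,561)=(263*31+561)%997=738 -> [738]
  root = 738 != target 879
Candidate B: set leaf[0] = 96 -> leaves = [96, 51, 15, 96]
  L0: [96, 51, 15, 96]
  L1: h(96,51)=(96*31+51)%997=36 h(15,96)=(15*31+96)%997=561 -> [36, 561]
  L2: h(36,561)=(36*31+561)%997=680 -> [680]
  root = 680 != target 879
Candidate C: set leaf[2] = 13 -> leaves = [6, 51, 13, 96]
  L0: [6, 51, 13, 96]
  L1: h(6,51)=(6*31+51)%997=237 h(13,96)=(13*31+96)%997=499 -> [237, 499]
  L2: h(237,499)=(237*31+499)%997=867 -> [867]
  root = 867 != target 879
Candidate D: set leaf[3] = 46 -> leaves = [6, 51, 15, 46]
  L0: [6, 51, 15, 46]
  L1: h(6,51)=(6*31+51)%997=237 h(15,46)=(15*31+46)%997=511 -> [237, 511]
  L2: h(237,511)=(237*31+511)%997=879 -> [879]
  root = 879 == target 879  ** MATCH **
Candidate D produces the target root.

Answer: D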